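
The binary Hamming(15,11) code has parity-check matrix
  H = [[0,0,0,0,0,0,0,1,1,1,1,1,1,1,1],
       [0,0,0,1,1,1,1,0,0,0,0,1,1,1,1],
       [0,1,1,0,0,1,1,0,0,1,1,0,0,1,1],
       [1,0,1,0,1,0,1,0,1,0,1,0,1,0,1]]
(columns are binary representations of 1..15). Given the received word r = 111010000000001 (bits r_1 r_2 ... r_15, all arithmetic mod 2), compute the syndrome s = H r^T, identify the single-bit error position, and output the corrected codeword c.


s = (1, 0, 1, 0)^T, error position = 10, corrected codeword c = 111010000100001

Compute s = H r^T mod 2 one row at a time:
  s_1 = 0 + 0 + 0 + 0 + 0 + 0 + 0 + 1 = 1 ≡ 1 (mod 2).
  s_2 = 0 + 1 + 0 + 0 + 0 + 0 + 0 + 1 = 2 ≡ 0 (mod 2).
  s_3 = 1 + 1 + 0 + 0 + 0 + 0 + 0 + 1 = 3 ≡ 1 (mod 2).
  s_4 = 1 + 1 + 1 + 0 + 0 + 0 + 0 + 1 = 4 ≡ 0 (mod 2).
s = (1, 0, 1, 0)^T — this equals column 10 of H (binary 1010), so error is at position 10.
Correct: flip bit 10 of r = 111010000000001 to get c = 111010000100001.


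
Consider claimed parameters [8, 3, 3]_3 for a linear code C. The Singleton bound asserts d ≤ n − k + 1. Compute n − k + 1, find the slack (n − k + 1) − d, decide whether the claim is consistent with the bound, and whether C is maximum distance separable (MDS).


Singleton RHS = n − k + 1 = 6, slack = 3, bound satisfied, not MDS.

Singleton bound: d ≤ n − k + 1.
Here n = 8, k = 3, so n − k + 1 = 6.
Given d = 3, check d ≤ 6: YES.
Slack = (n − k + 1) − d = 3.
The code is NOT MDS (slack = 3 > 0).
Description: the claimed parameters are [8, 3, 3]_3; such a code would be non-MDS.


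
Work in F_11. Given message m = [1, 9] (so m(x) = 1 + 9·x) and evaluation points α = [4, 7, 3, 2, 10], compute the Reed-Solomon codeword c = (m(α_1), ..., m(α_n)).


c = [4, 9, 6, 8, 3]

Message polynomial: m(x) = 1 + 9·x (mod 11).
For each evaluation point α_i, compute m(α_i) mod 11:
  α_1 = 4: Horner steps 9 → 4, so m(4) = 4.
  α_2 = 7: Horner steps 9 → 9, so m(7) = 9.
  α_3 = 3: Horner steps 9 → 6, so m(3) = 6.
  α_4 = 2: Horner steps 9 → 8, so m(2) = 8.
  α_5 = 10: Horner steps 9 → 3, so m(10) = 3.
Codeword c = [4, 9, 6, 8, 3] ∈ F_11^5.


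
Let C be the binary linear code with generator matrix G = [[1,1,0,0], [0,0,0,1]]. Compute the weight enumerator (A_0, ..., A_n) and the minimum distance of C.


Weight distribution: A_0 = 1, A_1 = 1, A_2 = 1, A_3 = 1. Minimum distance d = 1.

Enumerate all 2^2 = 4 messages m ∈ F_2^2.
For each, compute codeword c = mG in F_2^4, then tally its weight.
  m = 00 → c = 0000, weight = 0.
  m = 10 → c = 1100, weight = 2.
  m = 01 → c = 0001, weight = 1.
  m = 11 → c = 1101, weight = 3.
Tally weights:
  weight 0: 1 codewords.
  weight 1: 1 codewords.
  weight 2: 1 codewords.
  weight 3: 1 codewords.
Minimum distance d = smallest w > 0 with A_w > 0 = 1.
Sanity: Σ A_w = 4 = 2^2 = 4 ✓.


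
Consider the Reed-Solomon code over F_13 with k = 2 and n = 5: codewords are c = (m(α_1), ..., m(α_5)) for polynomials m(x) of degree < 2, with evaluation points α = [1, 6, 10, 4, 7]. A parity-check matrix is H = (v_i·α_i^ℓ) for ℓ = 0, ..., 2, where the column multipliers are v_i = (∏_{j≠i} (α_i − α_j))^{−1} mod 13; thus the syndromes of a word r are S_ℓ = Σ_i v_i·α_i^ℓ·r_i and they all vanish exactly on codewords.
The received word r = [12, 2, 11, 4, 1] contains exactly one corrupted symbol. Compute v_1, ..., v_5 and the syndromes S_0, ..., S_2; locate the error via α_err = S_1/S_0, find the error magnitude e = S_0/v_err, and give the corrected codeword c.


S = (11, 11, 11), error at position 1, error magnitude e = 5, c = [7, 2, 11, 4, 1].

Step 1: column multipliers v_i = (∏_{j≠i}(α_i − α_j))^{−1} mod 13.
  i = 1 (α = 1): (1−6)(1−10)(1−4)(1−7) = (−5)·(−9)·(−3)·(−6) = 810 ≡ 4, so v_1 = 4^{−1} = 10 (mod 13).
  i = 2 (α = 6): (6−1)(6−10)(6−4)(6−7) = 5·(−4)·2·(−1) = 40 ≡ 1, so v_2 = 1^{−1} = 1 (mod 13).
  i = 3 (α = 10): (10−1)(10−6)(10−4)(10−7) = 9·4·6·3 = 648 ≡ 11, so v_3 = 11^{−1} = 6 (mod 13).
  i = 4 (α = 4): (4−1)(4−6)(4−10)(4−7) = 3·(−2)·(−6)·(−3) = −108 ≡ 9, so v_4 = 9^{−1} = 3 (mod 13).
  i = 5 (α = 7): (7−1)(7−6)(7−10)(7−4) = 6·1·(−3)·3 = −54 ≡ 11, so v_5 = 11^{−1} = 6 (mod 13).
  v = [10, 1, 6, 3, 6].
Step 2: syndromes of r = [12, 2, 11, 4, 1] (all sums mod 13).
  S_0 = Σ v_i r_i = 10·12 + 1·2 + 6·11 + 3·4 + 6·1 = 206 ≡ 11.
  S_1 = Σ v_i α_i r_i = 10·1·12 + 1·6·2 + 6·10·11 + 3·4·4 + 6·7·1 = 882 ≡ 11.
  α_i^2 mod 13 = [1, 10, 9, 3, 10].
  S_2 = Σ v_i α_i^2 r_i = 10·1·12 + 1·10·2 + 6·9·11 + 3·3·4 + 6·10·1 = 830 ≡ 11.
  S = (11, 11, 11) ≠ 0, so r is not a codeword (an error is present).
Step 3: locate the error. For a single error e at position i, S_ℓ = v_i·e·α_i^ℓ, so α_err = S_1/S_0.
  S_0^{−1} = 11^{−1} = 6 (mod 13), so α_err = 11·6 = 66 ≡ 1 = α_1. Error position i = 1.
  Consistency check: S_2/S_1 = 11·6 = 66 ≡ 1 = α_err ✓ (single-error assumption holds).
Step 4: error magnitude e = S_0/v_1 = S_0·∏_{j≠1}(α_1 − α_j) = 11·4 = 44 ≡ 5 (mod 13).
Step 5: correct position 1: c_1 = r_1 − e = 12 − 5 ≡ 7 (mod 13). Hence c = [7, 2, 11, 4, 1].
  Check: interpolating c through the α_i gives m(x) = 8 + 12·x (degree < 2) with m(α_i) = c_i for every i, so c is indeed a codeword.


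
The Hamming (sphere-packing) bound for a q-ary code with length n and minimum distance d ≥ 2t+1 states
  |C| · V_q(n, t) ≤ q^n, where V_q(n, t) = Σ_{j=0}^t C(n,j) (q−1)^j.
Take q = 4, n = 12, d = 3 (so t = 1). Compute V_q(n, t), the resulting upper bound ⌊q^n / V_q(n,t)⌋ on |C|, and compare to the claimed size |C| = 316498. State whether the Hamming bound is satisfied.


V_q(n, t) = 37, q^n = 16777216, Hamming bound = 453438, |C| = 316498 ≤ bound (satisfied).

Step 1: Compute V_q(n, t) = Σ_{j=0}^1 C(n, j) (q−1)^j.
  j = 0: C(12,0)·(3)^0 = 1·1 = 1.
  j = 1: C(12,1)·(3)^1 = 12·3 = 36.
  V_q(n, t) = 1 + 36 = 37.
Step 2: q^n = 4^12 = 16777216.
Step 3: Hamming bound ⌊q^n / V_q(n,t)⌋ = ⌊16777216/37⌋ = 453438.
Step 4: Compare |C| = 316498 to 453438: satisfied.
The claimed |C| lies below the Hamming bound.


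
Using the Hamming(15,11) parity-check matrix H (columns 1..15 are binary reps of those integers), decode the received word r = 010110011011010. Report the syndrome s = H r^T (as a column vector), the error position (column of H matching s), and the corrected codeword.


s = (1, 0, 1, 1)^T, error position = 11, corrected codeword c = 010110011001010

Compute s = H r^T mod 2 one row at a time:
  s_1 = 1 + 1 + 0 + 1 + 1 + 0 + 1 + 0 = 5 ≡ 1 (mod 2).
  s_2 = 1 + 1 + 0 + 0 + 1 + 0 + 1 + 0 = 4 ≡ 0 (mod 2).
  s_3 = 1 + 0 + 0 + 0 + 0 + 1 + 1 + 0 = 3 ≡ 1 (mod 2).
  s_4 = 0 + 0 + 1 + 0 + 1 + 1 + 0 + 0 = 3 ≡ 1 (mod 2).
s = (1, 0, 1, 1)^T — this equals column 11 of H (binary 1011), so error is at position 11.
Correct: flip bit 11 of r = 010110011011010 to get c = 010110011001010.


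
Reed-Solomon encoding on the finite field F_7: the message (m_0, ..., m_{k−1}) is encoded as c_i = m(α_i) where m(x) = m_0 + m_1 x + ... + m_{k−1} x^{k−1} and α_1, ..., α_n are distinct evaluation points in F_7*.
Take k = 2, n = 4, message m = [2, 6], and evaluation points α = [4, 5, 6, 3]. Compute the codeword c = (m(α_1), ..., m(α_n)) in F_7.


c = [5, 4, 3, 6]

Message polynomial: m(x) = 2 + 6·x (mod 7).
For each evaluation point α_i, compute m(α_i) mod 7:
  α_1 = 4: Horner steps 6 → 5, so m(4) = 5.
  α_2 = 5: Horner steps 6 → 4, so m(5) = 4.
  α_3 = 6: Horner steps 6 → 3, so m(6) = 3.
  α_4 = 3: Horner steps 6 → 6, so m(3) = 6.
Codeword c = [5, 4, 3, 6] ∈ F_7^4.


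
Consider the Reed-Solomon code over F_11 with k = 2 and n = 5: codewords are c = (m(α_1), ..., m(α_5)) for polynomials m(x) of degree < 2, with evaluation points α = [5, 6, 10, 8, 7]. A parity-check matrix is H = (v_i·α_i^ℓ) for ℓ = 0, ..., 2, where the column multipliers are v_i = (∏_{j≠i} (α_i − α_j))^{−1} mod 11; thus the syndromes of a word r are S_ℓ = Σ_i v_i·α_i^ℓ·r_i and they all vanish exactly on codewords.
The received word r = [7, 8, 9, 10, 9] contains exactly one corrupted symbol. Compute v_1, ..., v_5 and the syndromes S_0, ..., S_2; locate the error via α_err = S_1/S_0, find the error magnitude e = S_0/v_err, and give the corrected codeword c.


S = (3, 8, 3), error at position 3, error magnitude e = 8, c = [7, 8, 1, 10, 9].

Step 1: column multipliers v_i = (∏_{j≠i}(α_i − α_j))^{−1} mod 11.
  i = 1 (α = 5): (5−6)(5−10)(5−8)(5−7) = (−1)·(−5)·(−3)·(−2) = 30 ≡ 8, so v_1 = 8^{−1} = 7 (mod 11).
  i = 2 (α = 6): (6−5)(6−10)(6−8)(6−7) = 1·(−4)·(−2)·(−1) = −8 ≡ 3, so v_2 = 3^{−1} = 4 (mod 11).
  i = 3 (α = 10): (10−5)(10−6)(10−8)(10−7) = 5·4·2·3 = 120 ≡ 10, so v_3 = 10^{−1} = 10 (mod 11).
  i = 4 (α = 8): (8−5)(8−6)(8−10)(8−7) = 3·2·(−2)·1 = −12 ≡ 10, so v_4 = 10^{−1} = 10 (mod 11).
  i = 5 (α = 7): (7−5)(7−6)(7−10)(7−8) = 2·1·(−3)·(−1) = 6 ≡ 6, so v_5 = 6^{−1} = 2 (mod 11).
  v = [7, 4, 10, 10, 2].
Step 2: syndromes of r = [7, 8, 9, 10, 9] (all sums mod 11).
  S_0 = Σ v_i r_i = 7·7 + 4·8 + 10·9 + 10·10 + 2·9 = 289 ≡ 3.
  S_1 = Σ v_i α_i r_i = 7·5·7 + 4·6·8 + 10·10·9 + 10·8·10 + 2·7·9 = 2263 ≡ 8.
  α_i^2 mod 11 = [3, 3, 1, 9, 5].
  S_2 = Σ v_i α_i^2 r_i = 7·3·7 + 4·3·8 + 10·1·9 + 10·9·10 + 2·5·9 = 1323 ≡ 3.
  S = (3, 8, 3) ≠ 0, so r is not a codeword (an error is present).
Step 3: locate the error. For a single error e at position i, S_ℓ = v_i·e·α_i^ℓ, so α_err = S_1/S_0.
  S_0^{−1} = 3^{−1} = 4 (mod 11), so α_err = 8·4 = 32 ≡ 10 = α_3. Error position i = 3.
  Consistency check: S_2/S_1 = 3·7 = 21 ≡ 10 = α_err ✓ (single-error assumption holds).
Step 4: error magnitude e = S_0/v_3 = S_0·∏_{j≠3}(α_3 − α_j) = 3·10 = 30 ≡ 8 (mod 11).
Step 5: correct position 3: c_3 = r_3 − e = 9 − 8 ≡ 1 (mod 11). Hence c = [7, 8, 1, 10, 9].
  Check: interpolating c through the α_i gives m(x) = 2 + 1·x (degree < 2) with m(α_i) = c_i for every i, so c is indeed a codeword.


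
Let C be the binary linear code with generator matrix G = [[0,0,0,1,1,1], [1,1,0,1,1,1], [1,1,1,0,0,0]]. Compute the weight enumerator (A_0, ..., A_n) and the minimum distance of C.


Weight distribution: A_0 = 1, A_1 = 1, A_2 = 1, A_3 = 2, A_4 = 1, A_5 = 1, A_6 = 1. Minimum distance d = 1.

Enumerate all 2^3 = 8 messages m ∈ F_2^3.
For each, compute codeword c = mG in F_2^6, then tally its weight.
  m = 000 → c = 000000, weight = 0.
  m = 100 → c = 000111, weight = 3.
  m = 010 → c = 110111, weight = 5.
  m = 110 → c = 110000, weight = 2.
  m = 001 → c = 111000, weight = 3.
  m = 101 → c = 111111, weight = 6.
  m = 011 → c = 001111, weight = 4.
  m = 111 → c = 001000, weight = 1.
Tally weights:
  weight 0: 1 codewords.
  weight 1: 1 codewords.
  weight 2: 1 codewords.
  weight 3: 2 codewords.
  weight 4: 1 codewords.
  weight 5: 1 codewords.
  weight 6: 1 codewords.
Minimum distance d = smallest w > 0 with A_w > 0 = 1.
Sanity: Σ A_w = 8 = 2^3 = 8 ✓.


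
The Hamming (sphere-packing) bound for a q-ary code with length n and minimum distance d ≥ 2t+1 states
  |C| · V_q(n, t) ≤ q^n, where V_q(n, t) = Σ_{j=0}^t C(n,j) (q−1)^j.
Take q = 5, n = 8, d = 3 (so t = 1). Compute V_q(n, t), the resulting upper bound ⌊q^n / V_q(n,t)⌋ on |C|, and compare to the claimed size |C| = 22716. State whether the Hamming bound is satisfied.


V_q(n, t) = 33, q^n = 390625, Hamming bound = 11837, |C| = 22716 > bound (violated).

Step 1: Compute V_q(n, t) = Σ_{j=0}^1 C(n, j) (q−1)^j.
  j = 0: C(8,0)·(4)^0 = 1·1 = 1.
  j = 1: C(8,1)·(4)^1 = 8·4 = 32.
  V_q(n, t) = 1 + 32 = 33.
Step 2: q^n = 5^8 = 390625.
Step 3: Hamming bound ⌊q^n / V_q(n,t)⌋ = ⌊390625/33⌋ = 11837.
Step 4: Compare |C| = 22716 to 11837: violated.
The claimed |C| lies above the Hamming bound, so no 5-ary code of length 8 with d ≥ 3 can have 22716 codewords.


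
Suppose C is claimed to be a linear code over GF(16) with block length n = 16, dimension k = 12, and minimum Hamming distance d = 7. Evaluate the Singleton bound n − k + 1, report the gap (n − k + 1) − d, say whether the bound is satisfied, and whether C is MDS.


Singleton RHS = n − k + 1 = 5, slack = -2, bound violated (no such code; not MDS).

Singleton bound: d ≤ n − k + 1.
Here n = 16, k = 12, so n − k + 1 = 5.
Given d = 7, check d ≤ 5: NO.
Slack = (n − k + 1) − d = -2.
The slack is negative: d = 7 exceeds n − k + 1 = 5 by 2, so the Singleton bound is violated and no linear [16, 12, 7]_16 code can exist. In particular it is not MDS (MDS requires d = n − k + 1 exactly).
Description: the claimed parameters are [16, 12, 7]_16; such a code would be impossible (violates the Singleton bound).


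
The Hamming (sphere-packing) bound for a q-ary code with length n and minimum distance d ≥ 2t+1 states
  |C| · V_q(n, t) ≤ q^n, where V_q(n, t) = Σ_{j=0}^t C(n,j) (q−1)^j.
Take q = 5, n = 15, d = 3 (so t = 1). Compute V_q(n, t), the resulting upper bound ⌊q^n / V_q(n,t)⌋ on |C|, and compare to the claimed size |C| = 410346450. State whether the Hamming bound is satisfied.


V_q(n, t) = 61, q^n = 30517578125, Hamming bound = 500288165, |C| = 410346450 ≤ bound (satisfied).

Step 1: Compute V_q(n, t) = Σ_{j=0}^1 C(n, j) (q−1)^j.
  j = 0: C(15,0)·(4)^0 = 1·1 = 1.
  j = 1: C(15,1)·(4)^1 = 15·4 = 60.
  V_q(n, t) = 1 + 60 = 61.
Step 2: q^n = 5^15 = 30517578125.
Step 3: Hamming bound ⌊q^n / V_q(n,t)⌋ = ⌊30517578125/61⌋ = 500288165.
Step 4: Compare |C| = 410346450 to 500288165: satisfied.
The claimed |C| lies below the Hamming bound.


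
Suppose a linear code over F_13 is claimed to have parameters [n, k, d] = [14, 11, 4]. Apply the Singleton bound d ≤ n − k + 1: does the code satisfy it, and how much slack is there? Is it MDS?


Singleton RHS = n − k + 1 = 4, slack = 0, bound satisfied, MDS.

Singleton bound: d ≤ n − k + 1.
Here n = 14, k = 11, so n − k + 1 = 4.
Given d = 4, check d ≤ 4: YES.
Slack = (n − k + 1) − d = 0.
The code is MDS (slack = 0).
Description: the claimed parameters are [14, 11, 4]_13; such a code would be MDS (meets Singleton bound).


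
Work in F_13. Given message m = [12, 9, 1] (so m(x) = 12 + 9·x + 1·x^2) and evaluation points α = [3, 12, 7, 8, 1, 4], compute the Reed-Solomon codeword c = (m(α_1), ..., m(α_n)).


c = [9, 4, 7, 5, 9, 12]

Message polynomial: m(x) = 12 + 9·x + 1·x^2 (mod 13).
For each evaluation point α_i, compute m(α_i) mod 13:
  α_1 = 3: Horner steps 1 → 12 → 9, so m(3) = 9.
  α_2 = 12: Horner steps 1 → 8 → 4, so m(12) = 4.
  α_3 = 7: Horner steps 1 → 3 → 7, so m(7) = 7.
  α_4 = 8: Horner steps 1 → 4 → 5, so m(8) = 5.
  α_5 = 1: Horner steps 1 → 10 → 9, so m(1) = 9.
  α_6 = 4: Horner steps 1 → 0 → 12, so m(4) = 12.
Codeword c = [9, 4, 7, 5, 9, 12] ∈ F_13^6.


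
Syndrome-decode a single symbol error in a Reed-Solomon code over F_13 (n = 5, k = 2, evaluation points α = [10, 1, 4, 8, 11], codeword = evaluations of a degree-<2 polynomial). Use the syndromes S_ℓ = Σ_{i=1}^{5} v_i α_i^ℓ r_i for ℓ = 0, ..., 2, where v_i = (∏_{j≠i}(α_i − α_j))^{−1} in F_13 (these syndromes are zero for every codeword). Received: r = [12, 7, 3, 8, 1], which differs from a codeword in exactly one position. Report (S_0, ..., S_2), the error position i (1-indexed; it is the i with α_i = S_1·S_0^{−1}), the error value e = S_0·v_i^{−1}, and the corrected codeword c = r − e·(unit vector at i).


S = (1, 4, 3), error at position 3, error magnitude e = 3, c = [12, 7, 0, 8, 1].

Step 1: column multipliers v_i = (∏_{j≠i}(α_i − α_j))^{−1} mod 13.
  i = 1 (α = 10): (10−1)(10−4)(10−8)(10−11) = 9·6·2·(−1) = −108 ≡ 9, so v_1 = 9^{−1} = 3 (mod 13).
  i = 2 (α = 1): (1−10)(1−4)(1−8)(1−11) = (−9)·(−3)·(−7)·(−10) = 1890 ≡ 5, so v_2 = 5^{−1} = 8 (mod 13).
  i = 3 (α = 4): (4−10)(4−1)(4−8)(4−11) = (−6)·3·(−4)·(−7) = −504 ≡ 3, so v_3 = 3^{−1} = 9 (mod 13).
  i = 4 (α = 8): (8−10)(8−1)(8−4)(8−11) = (−2)·7·4·(−3) = 168 ≡ 12, so v_4 = 12^{−1} = 12 (mod 13).
  i = 5 (α = 11): (11−10)(11−1)(11−4)(11−8) = 1·10·7·3 = 210 ≡ 2, so v_5 = 2^{−1} = 7 (mod 13).
  v = [3, 8, 9, 12, 7].
Step 2: syndromes of r = [12, 7, 3, 8, 1] (all sums mod 13).
  S_0 = Σ v_i r_i = 3·12 + 8·7 + 9·3 + 12·8 + 7·1 = 222 ≡ 1.
  S_1 = Σ v_i α_i r_i = 3·10·12 + 8·1·7 + 9·4·3 + 12·8·8 + 7·11·1 = 1369 ≡ 4.
  α_i^2 mod 13 = [9, 1, 3, 12, 4].
  S_2 = Σ v_i α_i^2 r_i = 3·9·12 + 8·1·7 + 9·3·3 + 12·12·8 + 7·4·1 = 1641 ≡ 3.
  S = (1, 4, 3) ≠ 0, so r is not a codeword (an error is present).
Step 3: locate the error. For a single error e at position i, S_ℓ = v_i·e·α_i^ℓ, so α_err = S_1/S_0.
  S_0^{−1} = 1^{−1} = 1 (mod 13), so α_err = 4·1 = 4 ≡ 4 = α_3. Error position i = 3.
  Consistency check: S_2/S_1 = 3·10 = 30 ≡ 4 = α_err ✓ (single-error assumption holds).
Step 4: error magnitude e = S_0/v_3 = S_0·∏_{j≠3}(α_3 − α_j) = 1·3 = 3 ≡ 3 (mod 13).
Step 5: correct position 3: c_3 = r_3 − e = 3 − 3 ≡ 0 (mod 13). Hence c = [12, 7, 0, 8, 1].
  Check: interpolating c through the α_i gives m(x) = 5 + 2·x (degree < 2) with m(α_i) = c_i for every i, so c is indeed a codeword.


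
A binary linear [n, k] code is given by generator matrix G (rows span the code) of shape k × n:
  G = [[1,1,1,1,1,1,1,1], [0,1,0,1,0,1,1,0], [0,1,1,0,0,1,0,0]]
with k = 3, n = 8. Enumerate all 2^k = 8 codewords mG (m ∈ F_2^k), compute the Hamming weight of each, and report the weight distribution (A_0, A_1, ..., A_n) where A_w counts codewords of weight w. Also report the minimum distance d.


Weight distribution: A_0 = 1, A_3 = 2, A_4 = 2, A_5 = 2, A_8 = 1. Minimum distance d = 3.

Enumerate all 2^3 = 8 messages m ∈ F_2^3.
For each, compute codeword c = mG in F_2^8, then tally its weight.
  m = 000 → c = 00000000, weight = 0.
  m = 100 → c = 11111111, weight = 8.
  m = 010 → c = 01010110, weight = 4.
  m = 110 → c = 10101001, weight = 4.
  m = 001 → c = 01100100, weight = 3.
  m = 101 → c = 10011011, weight = 5.
  m = 011 → c = 00110010, weight = 3.
  m = 111 → c = 11001101, weight = 5.
Tally weights:
  weight 0: 1 codewords.
  weight 3: 2 codewords.
  weight 4: 2 codewords.
  weight 5: 2 codewords.
  weight 8: 1 codewords.
Minimum distance d = smallest w > 0 with A_w > 0 = 3.
Sanity: Σ A_w = 8 = 2^3 = 8 ✓.


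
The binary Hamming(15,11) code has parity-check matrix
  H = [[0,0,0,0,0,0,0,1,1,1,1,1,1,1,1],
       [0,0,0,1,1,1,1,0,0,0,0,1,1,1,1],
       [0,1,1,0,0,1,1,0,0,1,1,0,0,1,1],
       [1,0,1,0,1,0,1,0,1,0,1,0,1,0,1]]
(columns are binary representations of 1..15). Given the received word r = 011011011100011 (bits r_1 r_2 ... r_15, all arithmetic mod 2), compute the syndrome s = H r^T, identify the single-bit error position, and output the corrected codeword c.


s = (1, 0, 0, 0)^T, error position = 8, corrected codeword c = 011011001100011

Compute s = H r^T mod 2 one row at a time:
  s_1 = 1 + 1 + 1 + 0 + 0 + 0 + 1 + 1 = 5 ≡ 1 (mod 2).
  s_2 = 0 + 1 + 1 + 0 + 0 + 0 + 1 + 1 = 4 ≡ 0 (mod 2).
  s_3 = 1 + 1 + 1 + 0 + 1 + 0 + 1 + 1 = 6 ≡ 0 (mod 2).
  s_4 = 0 + 1 + 1 + 0 + 1 + 0 + 0 + 1 = 4 ≡ 0 (mod 2).
s = (1, 0, 0, 0)^T — this equals column 8 of H (binary 1000), so error is at position 8.
Correct: flip bit 8 of r = 011011011100011 to get c = 011011001100011.


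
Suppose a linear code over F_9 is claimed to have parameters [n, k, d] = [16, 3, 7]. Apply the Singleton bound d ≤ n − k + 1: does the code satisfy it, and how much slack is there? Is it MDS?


Singleton RHS = n − k + 1 = 14, slack = 7, bound satisfied, not MDS.

Singleton bound: d ≤ n − k + 1.
Here n = 16, k = 3, so n − k + 1 = 14.
Given d = 7, check d ≤ 14: YES.
Slack = (n − k + 1) − d = 7.
The code is NOT MDS (slack = 7 > 0).
Description: the claimed parameters are [16, 3, 7]_9; such a code would be non-MDS.


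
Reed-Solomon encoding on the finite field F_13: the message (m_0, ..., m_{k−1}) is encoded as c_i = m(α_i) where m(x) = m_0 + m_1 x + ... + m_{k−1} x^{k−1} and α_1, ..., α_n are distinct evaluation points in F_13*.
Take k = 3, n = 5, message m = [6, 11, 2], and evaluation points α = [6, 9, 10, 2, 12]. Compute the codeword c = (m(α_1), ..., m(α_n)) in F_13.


c = [1, 7, 4, 10, 10]

Message polynomial: m(x) = 6 + 11·x + 2·x^2 (mod 13).
For each evaluation point α_i, compute m(α_i) mod 13:
  α_1 = 6: Horner steps 2 → 10 → 1, so m(6) = 1.
  α_2 = 9: Horner steps 2 → 3 → 7, so m(9) = 7.
  α_3 = 10: Horner steps 2 → 5 → 4, so m(10) = 4.
  α_4 = 2: Horner steps 2 → 2 → 10, so m(2) = 10.
  α_5 = 12: Horner steps 2 → 9 → 10, so m(12) = 10.
Codeword c = [1, 7, 4, 10, 10] ∈ F_13^5.


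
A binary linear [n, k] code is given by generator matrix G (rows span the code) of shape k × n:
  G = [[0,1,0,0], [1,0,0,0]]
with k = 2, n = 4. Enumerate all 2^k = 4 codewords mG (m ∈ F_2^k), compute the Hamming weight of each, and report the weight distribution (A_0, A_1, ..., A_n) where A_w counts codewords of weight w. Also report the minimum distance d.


Weight distribution: A_0 = 1, A_1 = 2, A_2 = 1. Minimum distance d = 1.

Enumerate all 2^2 = 4 messages m ∈ F_2^2.
For each, compute codeword c = mG in F_2^4, then tally its weight.
  m = 00 → c = 0000, weight = 0.
  m = 10 → c = 0100, weight = 1.
  m = 01 → c = 1000, weight = 1.
  m = 11 → c = 1100, weight = 2.
Tally weights:
  weight 0: 1 codewords.
  weight 1: 2 codewords.
  weight 2: 1 codewords.
Minimum distance d = smallest w > 0 with A_w > 0 = 1.
Sanity: Σ A_w = 4 = 2^2 = 4 ✓.


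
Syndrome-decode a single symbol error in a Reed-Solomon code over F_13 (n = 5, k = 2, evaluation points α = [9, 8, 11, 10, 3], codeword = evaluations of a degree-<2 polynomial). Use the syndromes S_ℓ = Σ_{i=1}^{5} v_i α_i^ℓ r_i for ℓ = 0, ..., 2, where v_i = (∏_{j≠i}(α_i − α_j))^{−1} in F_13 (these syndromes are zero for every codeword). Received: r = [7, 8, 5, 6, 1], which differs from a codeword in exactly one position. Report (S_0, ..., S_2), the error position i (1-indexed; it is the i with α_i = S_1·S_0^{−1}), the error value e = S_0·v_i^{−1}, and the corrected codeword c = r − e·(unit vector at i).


S = (9, 1, 3), error at position 5, error magnitude e = 1, c = [7, 8, 5, 6, 0].

Step 1: column multipliers v_i = (∏_{j≠i}(α_i − α_j))^{−1} mod 13.
  i = 1 (α = 9): (9−8)(9−11)(9−10)(9−3) = 1·(−2)·(−1)·6 = 12 ≡ 12, so v_1 = 12^{−1} = 12 (mod 13).
  i = 2 (α = 8): (8−9)(8−11)(8−10)(8−3) = (−1)·(−3)·(−2)·5 = −30 ≡ 9, so v_2 = 9^{−1} = 3 (mod 13).
  i = 3 (α = 11): (11−9)(11−8)(11−10)(11−3) = 2·3·1·8 = 48 ≡ 9, so v_3 = 9^{−1} = 3 (mod 13).
  i = 4 (α = 10): (10−9)(10−8)(10−11)(10−3) = 1·2·(−1)·7 = −14 ≡ 12, so v_4 = 12^{−1} = 12 (mod 13).
  i = 5 (α = 3): (3−9)(3−8)(3−11)(3−10) = (−6)·(−5)·(−8)·(−7) = 1680 ≡ 3, so v_5 = 3^{−1} = 9 (mod 13).
  v = [12, 3, 3, 12, 9].
Step 2: syndromes of r = [7, 8, 5, 6, 1] (all sums mod 13).
  S_0 = Σ v_i r_i = 12·7 + 3·8 + 3·5 + 12·6 + 9·1 = 204 ≡ 9.
  S_1 = Σ v_i α_i r_i = 12·9·7 + 3·8·8 + 3·11·5 + 12·10·6 + 9·3·1 = 1860 ≡ 1.
  α_i^2 mod 13 = [3, 12, 4, 9, 9].
  S_2 = Σ v_i α_i^2 r_i = 12·3·7 + 3·12·8 + 3·4·5 + 12·9·6 + 9·9·1 = 1329 ≡ 3.
  S = (9, 1, 3) ≠ 0, so r is not a codeword (an error is present).
Step 3: locate the error. For a single error e at position i, S_ℓ = v_i·e·α_i^ℓ, so α_err = S_1/S_0.
  S_0^{−1} = 9^{−1} = 3 (mod 13), so α_err = 1·3 = 3 ≡ 3 = α_5. Error position i = 5.
  Consistency check: S_2/S_1 = 3·1 = 3 ≡ 3 = α_err ✓ (single-error assumption holds).
Step 4: error magnitude e = S_0/v_5 = S_0·∏_{j≠5}(α_5 − α_j) = 9·3 = 27 ≡ 1 (mod 13).
Step 5: correct position 5: c_5 = r_5 − e = 1 − 1 ≡ 0 (mod 13). Hence c = [7, 8, 5, 6, 0].
  Check: interpolating c through the α_i gives m(x) = 3 + 12·x (degree < 2) with m(α_i) = c_i for every i, so c is indeed a codeword.


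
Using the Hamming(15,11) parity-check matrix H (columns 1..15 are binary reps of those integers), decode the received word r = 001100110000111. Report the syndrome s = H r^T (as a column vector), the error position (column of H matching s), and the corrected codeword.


s = (0, 1, 0, 0)^T, error position = 4, corrected codeword c = 001000110000111

Compute s = H r^T mod 2 one row at a time:
  s_1 = 1 + 0 + 0 + 0 + 0 + 1 + 1 + 1 = 4 ≡ 0 (mod 2).
  s_2 = 1 + 0 + 0 + 1 + 0 + 1 + 1 + 1 = 5 ≡ 1 (mod 2).
  s_3 = 0 + 1 + 0 + 1 + 0 + 0 + 1 + 1 = 4 ≡ 0 (mod 2).
  s_4 = 0 + 1 + 0 + 1 + 0 + 0 + 1 + 1 = 4 ≡ 0 (mod 2).
s = (0, 1, 0, 0)^T — this equals column 4 of H (binary 0100), so error is at position 4.
Correct: flip bit 4 of r = 001100110000111 to get c = 001000110000111.


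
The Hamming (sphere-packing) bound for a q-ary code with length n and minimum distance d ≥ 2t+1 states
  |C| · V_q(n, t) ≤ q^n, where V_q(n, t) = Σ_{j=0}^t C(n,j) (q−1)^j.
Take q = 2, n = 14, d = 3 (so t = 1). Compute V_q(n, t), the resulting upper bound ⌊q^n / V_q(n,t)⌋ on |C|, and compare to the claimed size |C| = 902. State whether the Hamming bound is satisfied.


V_q(n, t) = 15, q^n = 16384, Hamming bound = 1092, |C| = 902 ≤ bound (satisfied).

Step 1: Compute V_q(n, t) = Σ_{j=0}^1 C(n, j) (q−1)^j.
  j = 0: C(14,0)·(1)^0 = 1·1 = 1.
  j = 1: C(14,1)·(1)^1 = 14·1 = 14.
  V_q(n, t) = 1 + 14 = 15.
Step 2: q^n = 2^14 = 16384.
Step 3: Hamming bound ⌊q^n / V_q(n,t)⌋ = ⌊16384/15⌋ = 1092.
Step 4: Compare |C| = 902 to 1092: satisfied.
The claimed |C| lies below the Hamming bound.


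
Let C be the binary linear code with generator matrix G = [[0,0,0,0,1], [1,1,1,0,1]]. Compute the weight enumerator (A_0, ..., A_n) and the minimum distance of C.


Weight distribution: A_0 = 1, A_1 = 1, A_3 = 1, A_4 = 1. Minimum distance d = 1.

Enumerate all 2^2 = 4 messages m ∈ F_2^2.
For each, compute codeword c = mG in F_2^5, then tally its weight.
  m = 00 → c = 00000, weight = 0.
  m = 10 → c = 00001, weight = 1.
  m = 01 → c = 11101, weight = 4.
  m = 11 → c = 11100, weight = 3.
Tally weights:
  weight 0: 1 codewords.
  weight 1: 1 codewords.
  weight 3: 1 codewords.
  weight 4: 1 codewords.
Minimum distance d = smallest w > 0 with A_w > 0 = 1.
Sanity: Σ A_w = 4 = 2^2 = 4 ✓.


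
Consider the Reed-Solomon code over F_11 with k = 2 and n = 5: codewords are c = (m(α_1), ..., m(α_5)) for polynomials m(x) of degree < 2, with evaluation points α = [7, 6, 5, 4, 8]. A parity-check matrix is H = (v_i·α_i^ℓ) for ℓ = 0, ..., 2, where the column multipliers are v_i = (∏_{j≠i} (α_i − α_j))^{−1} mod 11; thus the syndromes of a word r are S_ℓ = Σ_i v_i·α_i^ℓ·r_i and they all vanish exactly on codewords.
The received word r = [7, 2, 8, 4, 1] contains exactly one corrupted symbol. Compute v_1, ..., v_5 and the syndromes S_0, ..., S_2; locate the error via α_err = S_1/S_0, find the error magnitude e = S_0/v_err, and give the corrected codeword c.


S = (6, 2, 8), error at position 4, error magnitude e = 1, c = [7, 2, 8, 3, 1].

Step 1: column multipliers v_i = (∏_{j≠i}(α_i − α_j))^{−1} mod 11.
  i = 1 (α = 7): (7−6)(7−5)(7−4)(7−8) = 1·2·3·(−1) = −6 ≡ 5, so v_1 = 5^{−1} = 9 (mod 11).
  i = 2 (α = 6): (6−7)(6−5)(6−4)(6−8) = (−1)·1·2·(−2) = 4 ≡ 4, so v_2 = 4^{−1} = 3 (mod 11).
  i = 3 (α = 5): (5−7)(5−6)(5−4)(5−8) = (−2)·(−1)·1·(−3) = −6 ≡ 5, so v_3 = 5^{−1} = 9 (mod 11).
  i = 4 (α = 4): (4−7)(4−6)(4−5)(4−8) = (−3)·(−2)·(−1)·(−4) = 24 ≡ 2, so v_4 = 2^{−1} = 6 (mod 11).
  i = 5 (α = 8): (8−7)(8−6)(8−5)(8−4) = 1·2·3·4 = 24 ≡ 2, so v_5 = 2^{−1} = 6 (mod 11).
  v = [9, 3, 9, 6, 6].
Step 2: syndromes of r = [7, 2, 8, 4, 1] (all sums mod 11).
  S_0 = Σ v_i r_i = 9·7 + 3·2 + 9·8 + 6·4 + 6·1 = 171 ≡ 6.
  S_1 = Σ v_i α_i r_i = 9·7·7 + 3·6·2 + 9·5·8 + 6·4·4 + 6·8·1 = 981 ≡ 2.
  α_i^2 mod 11 = [5, 3, 3, 5, 9].
  S_2 = Σ v_i α_i^2 r_i = 9·5·7 + 3·3·2 + 9·3·8 + 6·5·4 + 6·9·1 = 723 ≡ 8.
  S = (6, 2, 8) ≠ 0, so r is not a codeword (an error is present).
Step 3: locate the error. For a single error e at position i, S_ℓ = v_i·e·α_i^ℓ, so α_err = S_1/S_0.
  S_0^{−1} = 6^{−1} = 2 (mod 11), so α_err = 2·2 = 4 ≡ 4 = α_4. Error position i = 4.
  Consistency check: S_2/S_1 = 8·6 = 48 ≡ 4 = α_err ✓ (single-error assumption holds).
Step 4: error magnitude e = S_0/v_4 = S_0·∏_{j≠4}(α_4 − α_j) = 6·2 = 12 ≡ 1 (mod 11).
Step 5: correct position 4: c_4 = r_4 − e = 4 − 1 ≡ 3 (mod 11). Hence c = [7, 2, 8, 3, 1].
  Check: interpolating c through the α_i gives m(x) = 5 + 5·x (degree < 2) with m(α_i) = c_i for every i, so c is indeed a codeword.


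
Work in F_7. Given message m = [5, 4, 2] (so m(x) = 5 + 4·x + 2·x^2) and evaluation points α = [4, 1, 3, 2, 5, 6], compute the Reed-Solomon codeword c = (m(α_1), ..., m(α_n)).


c = [4, 4, 0, 0, 5, 3]

Message polynomial: m(x) = 5 + 4·x + 2·x^2 (mod 7).
For each evaluation point α_i, compute m(α_i) mod 7:
  α_1 = 4: Horner steps 2 → 5 → 4, so m(4) = 4.
  α_2 = 1: Horner steps 2 → 6 → 4, so m(1) = 4.
  α_3 = 3: Horner steps 2 → 3 → 0, so m(3) = 0.
  α_4 = 2: Horner steps 2 → 1 → 0, so m(2) = 0.
  α_5 = 5: Horner steps 2 → 0 → 5, so m(5) = 5.
  α_6 = 6: Horner steps 2 → 2 → 3, so m(6) = 3.
Codeword c = [4, 4, 0, 0, 5, 3] ∈ F_7^6.


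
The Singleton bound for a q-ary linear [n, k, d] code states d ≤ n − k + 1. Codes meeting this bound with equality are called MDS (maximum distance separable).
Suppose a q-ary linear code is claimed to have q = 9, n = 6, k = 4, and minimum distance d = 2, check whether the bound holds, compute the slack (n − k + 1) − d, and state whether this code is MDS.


Singleton RHS = n − k + 1 = 3, slack = 1, bound satisfied, not MDS.

Singleton bound: d ≤ n − k + 1.
Here n = 6, k = 4, so n − k + 1 = 3.
Given d = 2, check d ≤ 3: YES.
Slack = (n − k + 1) − d = 1.
The code is NOT MDS (slack = 1 > 0).
Description: the claimed parameters are [6, 4, 2]_9; such a code would be non-MDS.


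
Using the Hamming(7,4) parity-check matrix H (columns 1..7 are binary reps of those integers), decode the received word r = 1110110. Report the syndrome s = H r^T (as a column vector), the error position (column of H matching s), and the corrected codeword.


s = (0, 1, 1)^T, error position = 3, corrected codeword c = 1100110

Compute s = H r^T mod 2 one row at a time:
  s_1 = 0 + 1 + 1 + 0 = 2 ≡ 0 (mod 2).
  s_2 = 1 + 1 + 1 + 0 = 3 ≡ 1 (mod 2).
  s_3 = 1 + 1 + 1 + 0 = 3 ≡ 1 (mod 2).
s = (0, 1, 1)^T — this equals column 3 of H (binary 011), so error is at position 3.
Correct: flip bit 3 of r = 1110110 to get c = 1100110.


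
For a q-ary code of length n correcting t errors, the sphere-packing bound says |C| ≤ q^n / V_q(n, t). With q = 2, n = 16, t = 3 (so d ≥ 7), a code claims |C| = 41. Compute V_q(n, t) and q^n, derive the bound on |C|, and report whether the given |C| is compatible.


V_q(n, t) = 697, q^n = 65536, Hamming bound = 94, |C| = 41 ≤ bound (satisfied).

Step 1: Compute V_q(n, t) = Σ_{j=0}^3 C(n, j) (q−1)^j.
  j = 0: C(16,0)·(1)^0 = 1·1 = 1.
  j = 1: C(16,1)·(1)^1 = 16·1 = 16.
  j = 2: C(16,2)·(1)^2 = 120·1 = 120.
  j = 3: C(16,3)·(1)^3 = 560·1 = 560.
  V_q(n, t) = 1 + 16 + 120 + 560 = 697.
Step 2: q^n = 2^16 = 65536.
Step 3: Hamming bound ⌊q^n / V_q(n,t)⌋ = ⌊65536/697⌋ = 94.
Step 4: Compare |C| = 41 to 94: satisfied.
The claimed |C| lies below the Hamming bound.


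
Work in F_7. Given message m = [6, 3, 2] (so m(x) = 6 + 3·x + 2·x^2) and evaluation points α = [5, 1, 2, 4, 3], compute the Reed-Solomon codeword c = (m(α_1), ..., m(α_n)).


c = [1, 4, 6, 1, 5]

Message polynomial: m(x) = 6 + 3·x + 2·x^2 (mod 7).
For each evaluation point α_i, compute m(α_i) mod 7:
  α_1 = 5: Horner steps 2 → 6 → 1, so m(5) = 1.
  α_2 = 1: Horner steps 2 → 5 → 4, so m(1) = 4.
  α_3 = 2: Horner steps 2 → 0 → 6, so m(2) = 6.
  α_4 = 4: Horner steps 2 → 4 → 1, so m(4) = 1.
  α_5 = 3: Horner steps 2 → 2 → 5, so m(3) = 5.
Codeword c = [1, 4, 6, 1, 5] ∈ F_7^5.


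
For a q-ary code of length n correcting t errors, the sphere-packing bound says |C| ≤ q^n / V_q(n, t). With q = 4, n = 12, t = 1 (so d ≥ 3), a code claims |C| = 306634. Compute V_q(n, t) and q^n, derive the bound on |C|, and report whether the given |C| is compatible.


V_q(n, t) = 37, q^n = 16777216, Hamming bound = 453438, |C| = 306634 ≤ bound (satisfied).

Step 1: Compute V_q(n, t) = Σ_{j=0}^1 C(n, j) (q−1)^j.
  j = 0: C(12,0)·(3)^0 = 1·1 = 1.
  j = 1: C(12,1)·(3)^1 = 12·3 = 36.
  V_q(n, t) = 1 + 36 = 37.
Step 2: q^n = 4^12 = 16777216.
Step 3: Hamming bound ⌊q^n / V_q(n,t)⌋ = ⌊16777216/37⌋ = 453438.
Step 4: Compare |C| = 306634 to 453438: satisfied.
The claimed |C| lies below the Hamming bound.


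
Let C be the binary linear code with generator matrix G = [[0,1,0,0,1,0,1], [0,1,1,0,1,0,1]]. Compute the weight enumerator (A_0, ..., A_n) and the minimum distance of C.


Weight distribution: A_0 = 1, A_1 = 1, A_3 = 1, A_4 = 1. Minimum distance d = 1.

Enumerate all 2^2 = 4 messages m ∈ F_2^2.
For each, compute codeword c = mG in F_2^7, then tally its weight.
  m = 00 → c = 0000000, weight = 0.
  m = 10 → c = 0100101, weight = 3.
  m = 01 → c = 0110101, weight = 4.
  m = 11 → c = 0010000, weight = 1.
Tally weights:
  weight 0: 1 codewords.
  weight 1: 1 codewords.
  weight 3: 1 codewords.
  weight 4: 1 codewords.
Minimum distance d = smallest w > 0 with A_w > 0 = 1.
Sanity: Σ A_w = 4 = 2^2 = 4 ✓.


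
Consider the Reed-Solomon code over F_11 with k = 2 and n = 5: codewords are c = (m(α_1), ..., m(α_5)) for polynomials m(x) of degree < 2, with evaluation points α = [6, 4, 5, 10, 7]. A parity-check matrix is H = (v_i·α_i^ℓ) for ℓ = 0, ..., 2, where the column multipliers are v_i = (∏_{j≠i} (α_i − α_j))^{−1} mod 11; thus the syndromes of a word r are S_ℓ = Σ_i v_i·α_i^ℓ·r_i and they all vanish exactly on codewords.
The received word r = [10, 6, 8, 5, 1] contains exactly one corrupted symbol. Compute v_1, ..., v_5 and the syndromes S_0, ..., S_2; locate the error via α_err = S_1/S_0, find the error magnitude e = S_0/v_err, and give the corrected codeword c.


S = (8, 3, 8), error at position 4, error magnitude e = 9, c = [10, 6, 8, 7, 1].

Step 1: column multipliers v_i = (∏_{j≠i}(α_i − α_j))^{−1} mod 11.
  i = 1 (α = 6): (6−4)(6−5)(6−10)(6−7) = 2·1·(−4)·(−1) = 8 ≡ 8, so v_1 = 8^{−1} = 7 (mod 11).
  i = 2 (α = 4): (4−6)(4−5)(4−10)(4−7) = (−2)·(−1)·(−6)·(−3) = 36 ≡ 3, so v_2 = 3^{−1} = 4 (mod 11).
  i = 3 (α = 5): (5−6)(5−4)(5−10)(5−7) = (−1)·1·(−5)·(−2) = −10 ≡ 1, so v_3 = 1^{−1} = 1 (mod 11).
  i = 4 (α = 10): (10−6)(10−4)(10−5)(10−7) = 4·6·5·3 = 360 ≡ 8, so v_4 = 8^{−1} = 7 (mod 11).
  i = 5 (α = 7): (7−6)(7−4)(7−5)(7−10) = 1·3·2·(−3) = −18 ≡ 4, so v_5 = 4^{−1} = 3 (mod 11).
  v = [7, 4, 1, 7, 3].
Step 2: syndromes of r = [10, 6, 8, 5, 1] (all sums mod 11).
  S_0 = Σ v_i r_i = 7·10 + 4·6 + 1·8 + 7·5 + 3·1 = 140 ≡ 8.
  S_1 = Σ v_i α_i r_i = 7·6·10 + 4·4·6 + 1·5·8 + 7·10·5 + 3·7·1 = 927 ≡ 3.
  α_i^2 mod 11 = [3, 5, 3, 1, 5].
  S_2 = Σ v_i α_i^2 r_i = 7·3·10 + 4·5·6 + 1·3·8 + 7·1·5 + 3·5·1 = 404 ≡ 8.
  S = (8, 3, 8) ≠ 0, so r is not a codeword (an error is present).
Step 3: locate the error. For a single error e at position i, S_ℓ = v_i·e·α_i^ℓ, so α_err = S_1/S_0.
  S_0^{−1} = 8^{−1} = 7 (mod 11), so α_err = 3·7 = 21 ≡ 10 = α_4. Error position i = 4.
  Consistency check: S_2/S_1 = 8·4 = 32 ≡ 10 = α_err ✓ (single-error assumption holds).
Step 4: error magnitude e = S_0/v_4 = S_0·∏_{j≠4}(α_4 − α_j) = 8·8 = 64 ≡ 9 (mod 11).
Step 5: correct position 4: c_4 = r_4 − e = 5 − 9 ≡ 7 (mod 11). Hence c = [10, 6, 8, 7, 1].
  Check: interpolating c through the α_i gives m(x) = 9 + 2·x (degree < 2) with m(α_i) = c_i for every i, so c is indeed a codeword.


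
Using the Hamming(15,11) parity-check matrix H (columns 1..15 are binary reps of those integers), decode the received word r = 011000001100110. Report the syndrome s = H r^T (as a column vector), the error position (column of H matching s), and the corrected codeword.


s = (0, 0, 0, 1)^T, error position = 1, corrected codeword c = 111000001100110

Compute s = H r^T mod 2 one row at a time:
  s_1 = 0 + 1 + 1 + 0 + 0 + 1 + 1 + 0 = 4 ≡ 0 (mod 2).
  s_2 = 0 + 0 + 0 + 0 + 0 + 1 + 1 + 0 = 2 ≡ 0 (mod 2).
  s_3 = 1 + 1 + 0 + 0 + 1 + 0 + 1 + 0 = 4 ≡ 0 (mod 2).
  s_4 = 0 + 1 + 0 + 0 + 1 + 0 + 1 + 0 = 3 ≡ 1 (mod 2).
s = (0, 0, 0, 1)^T — this equals column 1 of H (binary 0001), so error is at position 1.
Correct: flip bit 1 of r = 011000001100110 to get c = 111000001100110.


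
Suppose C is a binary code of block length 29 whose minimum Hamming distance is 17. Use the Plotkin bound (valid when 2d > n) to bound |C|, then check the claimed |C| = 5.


Plotkin bound M ≤ 6; given |C| = 5 ≤ bound (satisfied).

Check applicability: 2d = 34, n = 29.
2d − n = 5 > 0, so Plotkin applies.
Compute d/(2d−n) = 17/5 ≈ 3.4000.
⌊d/(2d−n)⌋ = 3.
Plotkin bound: M ≤ 2·3 = 6.
Given |C| = 5, check: satisfied.
This |C| is below the Plotkin bound.


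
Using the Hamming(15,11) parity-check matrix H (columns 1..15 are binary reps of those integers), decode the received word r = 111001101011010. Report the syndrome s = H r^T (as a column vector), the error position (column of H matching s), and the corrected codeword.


s = (0, 0, 0, 1)^T, error position = 1, corrected codeword c = 011001101011010

Compute s = H r^T mod 2 one row at a time:
  s_1 = 0 + 1 + 0 + 1 + 1 + 0 + 1 + 0 = 4 ≡ 0 (mod 2).
  s_2 = 0 + 0 + 1 + 1 + 1 + 0 + 1 + 0 = 4 ≡ 0 (mod 2).
  s_3 = 1 + 1 + 1 + 1 + 0 + 1 + 1 + 0 = 6 ≡ 0 (mod 2).
  s_4 = 1 + 1 + 0 + 1 + 1 + 1 + 0 + 0 = 5 ≡ 1 (mod 2).
s = (0, 0, 0, 1)^T — this equals column 1 of H (binary 0001), so error is at position 1.
Correct: flip bit 1 of r = 111001101011010 to get c = 011001101011010.


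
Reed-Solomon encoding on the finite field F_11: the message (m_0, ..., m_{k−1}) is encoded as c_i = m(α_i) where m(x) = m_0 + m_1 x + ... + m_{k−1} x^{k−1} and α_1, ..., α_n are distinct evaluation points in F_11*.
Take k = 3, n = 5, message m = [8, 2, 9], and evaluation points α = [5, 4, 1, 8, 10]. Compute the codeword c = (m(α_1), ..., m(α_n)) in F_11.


c = [1, 6, 8, 6, 4]

Message polynomial: m(x) = 8 + 2·x + 9·x^2 (mod 11).
For each evaluation point α_i, compute m(α_i) mod 11:
  α_1 = 5: Horner steps 9 → 3 → 1, so m(5) = 1.
  α_2 = 4: Horner steps 9 → 5 → 6, so m(4) = 6.
  α_3 = 1: Horner steps 9 → 0 → 8, so m(1) = 8.
  α_4 = 8: Horner steps 9 → 8 → 6, so m(8) = 6.
  α_5 = 10: Horner steps 9 → 4 → 4, so m(10) = 4.
Codeword c = [1, 6, 8, 6, 4] ∈ F_11^5.


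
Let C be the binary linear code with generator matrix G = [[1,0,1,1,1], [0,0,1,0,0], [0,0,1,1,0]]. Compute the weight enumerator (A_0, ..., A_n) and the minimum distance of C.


Weight distribution: A_0 = 1, A_1 = 2, A_2 = 2, A_3 = 2, A_4 = 1. Minimum distance d = 1.

Enumerate all 2^3 = 8 messages m ∈ F_2^3.
For each, compute codeword c = mG in F_2^5, then tally its weight.
  m = 000 → c = 00000, weight = 0.
  m = 100 → c = 10111, weight = 4.
  m = 010 → c = 00100, weight = 1.
  m = 110 → c = 10011, weight = 3.
  m = 001 → c = 00110, weight = 2.
  m = 101 → c = 10001, weight = 2.
  m = 011 → c = 00010, weight = 1.
  m = 111 → c = 10101, weight = 3.
Tally weights:
  weight 0: 1 codewords.
  weight 1: 2 codewords.
  weight 2: 2 codewords.
  weight 3: 2 codewords.
  weight 4: 1 codewords.
Minimum distance d = smallest w > 0 with A_w > 0 = 1.
Sanity: Σ A_w = 8 = 2^3 = 8 ✓.
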